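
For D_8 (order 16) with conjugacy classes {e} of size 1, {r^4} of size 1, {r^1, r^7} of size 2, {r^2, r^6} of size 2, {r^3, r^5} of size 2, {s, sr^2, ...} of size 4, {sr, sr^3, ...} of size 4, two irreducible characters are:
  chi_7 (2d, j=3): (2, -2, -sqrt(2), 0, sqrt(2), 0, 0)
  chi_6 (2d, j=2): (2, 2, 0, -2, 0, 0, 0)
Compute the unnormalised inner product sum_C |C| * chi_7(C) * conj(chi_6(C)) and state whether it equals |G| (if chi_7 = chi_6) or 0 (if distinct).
Sum = 0; so <chi_7, chi_6> = 0 (distinct irreducibles are orthogonal).

Proof sketch: Compute term by term over conjugacy classes (|C| * chi_7(C) * conj(chi_6(C))):
  1*(2)*conj(2) + 1*(-2)*conj(2) + 2*(-sqrt(2))*conj(0) + 2*(0)*conj(-2) + 2*(sqrt(2))*conj(0) + 4*(0)*conj(0) + 4*(0)*conj(0)
  = (4) + (-4) + (0) + (0) + (0) + (0) + (0)
  = 0.
Dividing by |G| = 16 gives 0/16 = 0, matching the row-orthogonality relation <chi_7, chi_6> = [chi_7 = chi_6].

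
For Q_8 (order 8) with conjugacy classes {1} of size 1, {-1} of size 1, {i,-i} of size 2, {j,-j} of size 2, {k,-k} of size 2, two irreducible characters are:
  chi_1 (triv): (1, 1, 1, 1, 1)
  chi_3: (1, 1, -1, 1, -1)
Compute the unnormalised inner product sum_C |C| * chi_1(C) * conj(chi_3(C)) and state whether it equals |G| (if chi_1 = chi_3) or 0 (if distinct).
Sum = 0; so <chi_1, chi_3> = 0 (distinct irreducibles are orthogonal).

Solution. Compute term by term over conjugacy classes (|C| * chi_1(C) * conj(chi_3(C))):
  1*(1)*conj(1) + 1*(1)*conj(1) + 2*(1)*conj(-1) + 2*(1)*conj(1) + 2*(1)*conj(-1)
  = (1) + (1) + (-2) + (2) + (-2)
  = 0.
Dividing by |G| = 8 gives 0/8 = 0, matching the row-orthogonality relation <chi_1, chi_3> = [chi_1 = chi_3].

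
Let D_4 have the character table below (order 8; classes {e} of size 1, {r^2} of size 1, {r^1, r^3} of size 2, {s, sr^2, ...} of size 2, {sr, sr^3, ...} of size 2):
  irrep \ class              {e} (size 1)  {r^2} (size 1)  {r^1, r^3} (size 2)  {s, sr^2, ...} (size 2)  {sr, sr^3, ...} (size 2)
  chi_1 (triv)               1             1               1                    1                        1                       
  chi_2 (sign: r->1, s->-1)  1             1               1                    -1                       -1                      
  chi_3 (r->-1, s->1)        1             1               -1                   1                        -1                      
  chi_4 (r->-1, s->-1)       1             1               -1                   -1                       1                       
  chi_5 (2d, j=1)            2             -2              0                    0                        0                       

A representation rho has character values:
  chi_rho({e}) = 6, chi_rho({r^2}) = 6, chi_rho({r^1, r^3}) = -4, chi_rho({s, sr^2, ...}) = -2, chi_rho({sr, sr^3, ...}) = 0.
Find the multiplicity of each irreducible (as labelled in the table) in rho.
Multiplicities: chi_1: 0, chi_2: 1, chi_3: 2, chi_4: 3, chi_5: 0.

Derivation: Use <chi_rho, chi> = (1/|G|) sum_C |C| * chi_rho(C) * conj(chi(C)) with |G| = 8 for each irreducible chi in the table:
  <chi_rho, chi_1> = (1/8)[1*(6)*conj(1) + 1*(6)*conj(1) + 2*(-4)*conj(1) + 2*(-2)*conj(1) + 2*(0)*conj(1)]
      = (1/8)[(6) + (6) + (-8) + (-4) + (0)] = 0/8 = 0
  <chi_rho, chi_2> = (1/8)[1*(6)*conj(1) + 1*(6)*conj(1) + 2*(-4)*conj(1) + 2*(-2)*conj(-1) + 2*(0)*conj(-1)]
      = (1/8)[(6) + (6) + (-8) + (4) + (0)] = 8/8 = 1
  <chi_rho, chi_3> = (1/8)[1*(6)*conj(1) + 1*(6)*conj(1) + 2*(-4)*conj(-1) + 2*(-2)*conj(1) + 2*(0)*conj(-1)]
      = (1/8)[(6) + (6) + (8) + (-4) + (0)] = 16/8 = 2
  <chi_rho, chi_4> = (1/8)[1*(6)*conj(1) + 1*(6)*conj(1) + 2*(-4)*conj(-1) + 2*(-2)*conj(-1) + 2*(0)*conj(1)]
      = (1/8)[(6) + (6) + (8) + (4) + (0)] = 24/8 = 3
  <chi_rho, chi_5> = (1/8)[1*(6)*conj(2) + 1*(6)*conj(-2) + 2*(-4)*conj(0) + 2*(-2)*conj(0) + 2*(0)*conj(0)]
      = (1/8)[(12) + (-12) + (0) + (0) + (0)] = 0/8 = 0
Dimension check: dim(rho) = sum (mult * dim) = 0*1 + 1*1 + 2*1 + 3*1 + 0*2 = 6 = chi_rho(e) = 6.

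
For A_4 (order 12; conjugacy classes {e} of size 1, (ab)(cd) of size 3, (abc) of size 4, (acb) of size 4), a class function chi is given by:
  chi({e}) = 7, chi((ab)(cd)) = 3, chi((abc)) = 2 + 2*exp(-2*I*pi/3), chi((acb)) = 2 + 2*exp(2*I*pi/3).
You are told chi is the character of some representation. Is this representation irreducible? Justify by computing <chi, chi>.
Not irreducible (reducible): <chi, chi> = 9 > 1.

Solution. <chi, chi> = (1/|G|) sum_C |C| * |chi(C)|^2 = (1/12)[1*|7|^2 + 3*|3|^2 + 4*|2 + 2*exp(-2*I*pi/3)|^2 + 4*|2 + 2*exp(2*I*pi/3)|^2]
  = (1/12)[(49) + (27) + (16) + (16)] = 108/12 = 9.
(Exp terms are combined using exp(i*s)*conj(exp(i*t)) = exp(i*(s-t)), and sums of them are collapsed using the identity that for every m > 1 the m distinct m-th roots of unity sum to 0, e.g. 1 + exp(2*I*pi/3) + exp(-2*I*pi/3) = 0.)
A character is irreducible iff <chi, chi> = 1, so this representation is reducible.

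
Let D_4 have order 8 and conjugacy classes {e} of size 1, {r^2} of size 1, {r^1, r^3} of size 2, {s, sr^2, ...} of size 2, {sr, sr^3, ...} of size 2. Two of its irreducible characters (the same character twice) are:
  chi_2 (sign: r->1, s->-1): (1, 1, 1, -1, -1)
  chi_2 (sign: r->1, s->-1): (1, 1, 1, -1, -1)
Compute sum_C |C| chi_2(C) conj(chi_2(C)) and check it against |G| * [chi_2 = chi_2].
Sum = 8 = |G| = 8; so <chi_2, chi_2> = 1 (norm-1 confirms irreducibility).

Solution. Compute term by term over conjugacy classes (|C| * chi_2(C) * conj(chi_2(C))):
  1*(1)*conj(1) + 1*(1)*conj(1) + 2*(1)*conj(1) + 2*(-1)*conj(-1) + 2*(-1)*conj(-1)
  = (1) + (1) + (2) + (2) + (2)
  = 8.
Dividing by |G| = 8 gives 8/8 = 1, matching the row-orthogonality relation <chi_2, chi_2> = [chi_2 = chi_2].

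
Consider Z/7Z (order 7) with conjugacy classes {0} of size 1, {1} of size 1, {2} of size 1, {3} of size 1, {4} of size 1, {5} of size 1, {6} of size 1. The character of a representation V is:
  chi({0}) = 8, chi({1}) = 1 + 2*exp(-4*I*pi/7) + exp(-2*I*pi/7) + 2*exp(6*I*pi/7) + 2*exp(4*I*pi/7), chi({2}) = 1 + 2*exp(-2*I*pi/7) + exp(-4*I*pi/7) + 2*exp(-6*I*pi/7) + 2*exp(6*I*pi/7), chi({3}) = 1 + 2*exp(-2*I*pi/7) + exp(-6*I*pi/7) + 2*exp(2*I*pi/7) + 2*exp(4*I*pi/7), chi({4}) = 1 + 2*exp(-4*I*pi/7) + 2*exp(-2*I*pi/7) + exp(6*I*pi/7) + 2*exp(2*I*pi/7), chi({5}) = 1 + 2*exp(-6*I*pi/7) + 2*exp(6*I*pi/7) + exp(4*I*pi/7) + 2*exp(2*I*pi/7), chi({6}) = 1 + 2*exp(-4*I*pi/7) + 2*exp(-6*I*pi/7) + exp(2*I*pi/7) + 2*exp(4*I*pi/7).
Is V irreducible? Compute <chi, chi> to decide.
Not irreducible (reducible): <chi, chi> = 14 > 1.

Working: <chi, chi> = (1/|G|) sum_C |C| * |chi(C)|^2 = (1/7)[1*|8|^2 + 1*|1 + 2*exp(-4*I*pi/7) + exp(-2*I*pi/7) + 2*exp(6*I*pi/7) + 2*exp(4*I*pi/7)|^2 + 1*|1 + 2*exp(-2*I*pi/7) + exp(-4*I*pi/7) + 2*exp(-6*I*pi/7) + 2*exp(6*I*pi/7)|^2 + 1*|1 + 2*exp(-2*I*pi/7) + exp(-6*I*pi/7) + 2*exp(2*I*pi/7) + 2*exp(4*I*pi/7)|^2 + 1*|1 + 2*exp(-4*I*pi/7) + 2*exp(-2*I*pi/7) + exp(6*I*pi/7) + 2*exp(2*I*pi/7)|^2 + 1*|1 + 2*exp(-6*I*pi/7) + 2*exp(6*I*pi/7) + exp(4*I*pi/7) + 2*exp(2*I*pi/7)|^2 + 1*|1 + 2*exp(-4*I*pi/7) + 2*exp(-6*I*pi/7) + exp(2*I*pi/7) + 2*exp(4*I*pi/7)|^2]
  = (1/7)[(64) + (14 + 8*exp(-4*I*pi/7) + 7*exp(-2*I*pi/7) + 10*exp(-6*I*pi/7) + 10*exp(6*I*pi/7) + 7*exp(2*I*pi/7) + 8*exp(4*I*pi/7)) + (14 + 10*exp(-2*I*pi/7) + 7*exp(-4*I*pi/7) + 8*exp(-6*I*pi/7) + 8*exp(6*I*pi/7) + 7*exp(4*I*pi/7) + 10*exp(2*I*pi/7)) + (14 + 10*exp(-4*I*pi/7) + 8*exp(-2*I*pi/7) + 7*exp(-6*I*pi/7) + 7*exp(6*I*pi/7) + 8*exp(2*I*pi/7) + 10*exp(4*I*pi/7)) + (14 + 10*exp(-4*I*pi/7) + 8*exp(-2*I*pi/7) + 7*exp(-6*I*pi/7) + 7*exp(6*I*pi/7) + 8*exp(2*I*pi/7) + 10*exp(4*I*pi/7)) + (14 + 10*exp(-2*I*pi/7) + 7*exp(-4*I*pi/7) + 8*exp(-6*I*pi/7) + 8*exp(6*I*pi/7) + 7*exp(4*I*pi/7) + 10*exp(2*I*pi/7)) + (14 + 8*exp(-4*I*pi/7) + 7*exp(-2*I*pi/7) + 10*exp(-6*I*pi/7) + 10*exp(6*I*pi/7) + 7*exp(2*I*pi/7) + 8*exp(4*I*pi/7))] = 98/7 = 14.
(Exp terms are combined using exp(i*s)*conj(exp(i*t)) = exp(i*(s-t)), and sums of them are collapsed using the identity that for every m > 1 the m distinct m-th roots of unity sum to 0, e.g. 1 + exp(2*I*pi/3) + exp(-2*I*pi/3) = 0.)
A character is irreducible iff <chi, chi> = 1, so this representation is reducible.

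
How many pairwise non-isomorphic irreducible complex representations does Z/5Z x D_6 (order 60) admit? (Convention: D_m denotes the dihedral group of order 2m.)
30

Justification: The number of irreducible complex representations of a finite group equals its number of conjugacy classes. For a direct product, #classes(G x H) = #classes(G) * #classes(H). Z/5Z has 5 classes (abelian), D_6 has 6 classes, so 5 * 6 = 30, so Z/5Z x D_6 (order 60) has exactly 30 irreducible complex representations.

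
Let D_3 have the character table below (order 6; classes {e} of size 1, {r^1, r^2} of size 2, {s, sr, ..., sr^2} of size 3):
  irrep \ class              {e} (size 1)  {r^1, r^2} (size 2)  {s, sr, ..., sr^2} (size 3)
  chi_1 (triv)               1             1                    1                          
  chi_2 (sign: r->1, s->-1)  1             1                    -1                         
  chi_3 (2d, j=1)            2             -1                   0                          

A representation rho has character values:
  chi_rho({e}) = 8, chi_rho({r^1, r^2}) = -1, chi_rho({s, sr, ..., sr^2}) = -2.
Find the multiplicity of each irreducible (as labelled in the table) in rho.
Multiplicities: chi_1: 0, chi_2: 2, chi_3: 3.

Proof sketch: Use <chi_rho, chi> = (1/|G|) sum_C |C| * chi_rho(C) * conj(chi(C)) with |G| = 6 for each irreducible chi in the table:
  <chi_rho, chi_1> = (1/6)[1*(8)*conj(1) + 2*(-1)*conj(1) + 3*(-2)*conj(1)]
      = (1/6)[(8) + (-2) + (-6)] = 0/6 = 0
  <chi_rho, chi_2> = (1/6)[1*(8)*conj(1) + 2*(-1)*conj(1) + 3*(-2)*conj(-1)]
      = (1/6)[(8) + (-2) + (6)] = 12/6 = 2
  <chi_rho, chi_3> = (1/6)[1*(8)*conj(2) + 2*(-1)*conj(-1) + 3*(-2)*conj(0)]
      = (1/6)[(16) + (2) + (0)] = 18/6 = 3
Dimension check: dim(rho) = sum (mult * dim) = 0*1 + 2*1 + 3*2 = 8 = chi_rho(e) = 8.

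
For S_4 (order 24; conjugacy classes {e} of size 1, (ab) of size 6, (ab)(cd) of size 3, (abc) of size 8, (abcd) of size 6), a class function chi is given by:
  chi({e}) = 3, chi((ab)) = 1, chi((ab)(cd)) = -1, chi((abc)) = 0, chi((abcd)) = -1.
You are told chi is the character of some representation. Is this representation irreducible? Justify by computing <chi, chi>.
Irreducible: <chi, chi> = 1.

Reasoning: <chi, chi> = (1/|G|) sum_C |C| * |chi(C)|^2 = (1/24)[1*|3|^2 + 6*|1|^2 + 3*|-1|^2 + 8*|0|^2 + 6*|-1|^2]
  = (1/24)[(9) + (6) + (3) + (0) + (6)] = 24/24 = 1.
A character is irreducible iff <chi, chi> = 1, so this representation is irreducible.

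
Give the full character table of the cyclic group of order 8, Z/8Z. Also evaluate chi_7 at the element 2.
Character table of Z/8Z (irreps indexed chi_0,...,chi_7 with chi_k(m) = zeta_8^(k*m), zeta_8 = exp(2*pi*i/8)):
  irrep \ class  {0} (size 1)  {1} (size 1)    {2} (size 1)  {3} (size 1)    {4} (size 1)  {5} (size 1)    {6} (size 1)  {7} (size 1)  
  chi_0          1             1               1             1               1             1               1             1             
  chi_1          1             exp(I*pi/4)     I             exp(3*I*pi/4)   -1            exp(-3*I*pi/4)  -I            exp(-I*pi/4)  
  chi_2          1             I               -1            -I              1             I               -1            -I            
  chi_3          1             exp(3*I*pi/4)   -I            exp(I*pi/4)     -1            exp(-I*pi/4)    I             exp(-3*I*pi/4)
  chi_4          1             -1              1             -1              1             -1              1             -1            
  chi_5          1             exp(-3*I*pi/4)  I             exp(-I*pi/4)    -1            exp(I*pi/4)     -I            exp(3*I*pi/4) 
  chi_6          1             -I              -1            I               1             -I              -1            I             
  chi_7          1             exp(-I*pi/4)    -I            exp(-3*I*pi/4)  -1            exp(3*I*pi/4)   I             exp(I*pi/4)   

Spot check: chi_7(2) = zeta_8^(7*2) = zeta_8^14 = -I.

Working: Z/8Z is abelian, so all 8 irreducible complex representations are 1-dimensional. They are given by chi_k(m) = zeta_8^(k*m) for k = 0,...,7. Row orthogonality: sum_m chi_k(m) conj(chi_l(m)) = 8 * [k = l].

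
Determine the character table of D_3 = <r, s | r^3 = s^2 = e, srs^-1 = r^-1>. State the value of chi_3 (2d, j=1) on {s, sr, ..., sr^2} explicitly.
Conjugacy classes: {e} of size 1, {r^1, r^2} of size 2, {s, sr, ..., sr^2} of size 3.
Character table:
  irrep \ class              {e} (size 1)  {r^1, r^2} (size 2)  {s, sr, ..., sr^2} (size 3)
  chi_1 (triv)               1             1                    1                          
  chi_2 (sign: r->1, s->-1)  1             1                    -1                         
  chi_3 (2d, j=1)            2             -1                   0                          

Spot check: chi_3 (2d, j=1) on {s, sr, ..., sr^2} = 0.

Details: D_3 has order 2*3 = 6 with 3 conjugacy classes, hence 3 irreducibles. Sum of squared dims 1 + 1 + 4 = 6 = |G|. Linear characters come from the abelianisation; the 2-dimensional irreps have character r^k -> 2*cos(2*pi*j*k/3), reflections -> 0.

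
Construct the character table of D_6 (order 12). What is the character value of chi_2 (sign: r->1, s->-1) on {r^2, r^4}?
Conjugacy classes: {e} of size 1, {r^3} of size 1, {r^1, r^5} of size 2, {r^2, r^4} of size 2, {s, sr^2, ...} of size 3, {sr, sr^3, ...} of size 3.
Character table:
  irrep \ class              {e} (size 1)  {r^3} (size 1)  {r^1, r^5} (size 2)  {r^2, r^4} (size 2)  {s, sr^2, ...} (size 3)  {sr, sr^3, ...} (size 3)
  chi_1 (triv)               1             1               1                    1                    1                        1                       
  chi_2 (sign: r->1, s->-1)  1             1               1                    1                    -1                       -1                      
  chi_3 (r->-1, s->1)        1             -1              -1                   1                    1                        -1                      
  chi_4 (r->-1, s->-1)       1             -1              -1                   1                    -1                       1                       
  chi_5 (2d, j=1)            2             -2              1                    -1                   0                        0                       
  chi_6 (2d, j=2)            2             2               -1                   -1                   0                        0                       

Spot check: chi_2 (sign: r->1, s->-1) on {r^2, r^4} = 1.

Derivation: D_6 has order 2*6 = 12 with 6 conjugacy classes, hence 6 irreducibles. Sum of squared dims 1 + 1 + 1 + 1 + 4 + 4 = 12 = |G|. Linear characters come from the abelianisation; the 2-dimensional irreps have character r^k -> 2*cos(2*pi*j*k/6), reflections -> 0.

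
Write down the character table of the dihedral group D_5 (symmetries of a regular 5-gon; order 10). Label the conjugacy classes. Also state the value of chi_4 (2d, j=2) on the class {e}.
Conjugacy classes: {e} of size 1, {r^1, r^4} of size 2, {r^2, r^3} of size 2, {s, sr, ..., sr^4} of size 5.
Character table:
  irrep \ class              {e} (size 1)  {r^1, r^4} (size 2)  {r^2, r^3} (size 2)  {s, sr, ..., sr^4} (size 5)
  chi_1 (triv)               1             1                    1                    1                          
  chi_2 (sign: r->1, s->-1)  1             1                    1                    -1                         
  chi_3 (2d, j=1)            2             -1/2 + sqrt(5)/2     -sqrt(5)/2 - 1/2     0                          
  chi_4 (2d, j=2)            2             -sqrt(5)/2 - 1/2     -1/2 + sqrt(5)/2     0                          

Spot check: chi_4 (2d, j=2) on {e} = 2.

Explanation: D_5 has order 2*5 = 10 with 4 conjugacy classes, hence 4 irreducibles. Sum of squared dims 1 + 1 + 4 + 4 = 10 = |G|. Linear characters come from the abelianisation; the 2-dimensional irreps have character r^k -> 2*cos(2*pi*j*k/5), reflections -> 0.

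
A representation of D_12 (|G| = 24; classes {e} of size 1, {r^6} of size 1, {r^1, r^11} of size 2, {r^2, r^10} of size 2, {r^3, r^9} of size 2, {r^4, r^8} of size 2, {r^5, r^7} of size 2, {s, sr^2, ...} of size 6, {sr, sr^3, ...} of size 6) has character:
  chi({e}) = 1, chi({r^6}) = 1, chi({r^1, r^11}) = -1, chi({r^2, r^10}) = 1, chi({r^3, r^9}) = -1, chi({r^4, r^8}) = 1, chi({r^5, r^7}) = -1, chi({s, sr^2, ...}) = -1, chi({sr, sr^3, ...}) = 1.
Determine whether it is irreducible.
Irreducible: <chi, chi> = 1.

Argument: <chi, chi> = (1/|G|) sum_C |C| * |chi(C)|^2 = (1/24)[1*|1|^2 + 1*|1|^2 + 2*|-1|^2 + 2*|1|^2 + 2*|-1|^2 + 2*|1|^2 + 2*|-1|^2 + 6*|-1|^2 + 6*|1|^2]
  = (1/24)[(1) + (1) + (2) + (2) + (2) + (2) + (2) + (6) + (6)] = 24/24 = 1.
A character is irreducible iff <chi, chi> = 1, so this representation is irreducible.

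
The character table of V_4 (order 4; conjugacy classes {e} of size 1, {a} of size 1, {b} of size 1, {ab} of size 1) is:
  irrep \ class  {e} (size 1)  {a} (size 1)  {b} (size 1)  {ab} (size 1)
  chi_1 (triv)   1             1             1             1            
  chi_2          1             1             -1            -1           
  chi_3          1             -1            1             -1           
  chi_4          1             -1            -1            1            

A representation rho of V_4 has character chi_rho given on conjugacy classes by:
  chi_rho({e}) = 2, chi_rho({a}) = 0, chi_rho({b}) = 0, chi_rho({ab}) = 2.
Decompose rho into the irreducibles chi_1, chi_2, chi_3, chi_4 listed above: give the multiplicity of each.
Multiplicities: chi_1: 1, chi_2: 0, chi_3: 0, chi_4: 1.

Proof sketch: Use <chi_rho, chi> = (1/|G|) sum_C |C| * chi_rho(C) * conj(chi(C)) with |G| = 4 for each irreducible chi in the table:
  <chi_rho, chi_1> = (1/4)[1*(2)*conj(1) + 1*(0)*conj(1) + 1*(0)*conj(1) + 1*(2)*conj(1)]
      = (1/4)[(2) + (0) + (0) + (2)] = 4/4 = 1
  <chi_rho, chi_2> = (1/4)[1*(2)*conj(1) + 1*(0)*conj(1) + 1*(0)*conj(-1) + 1*(2)*conj(-1)]
      = (1/4)[(2) + (0) + (0) + (-2)] = 0/4 = 0
  <chi_rho, chi_3> = (1/4)[1*(2)*conj(1) + 1*(0)*conj(-1) + 1*(0)*conj(1) + 1*(2)*conj(-1)]
      = (1/4)[(2) + (0) + (0) + (-2)] = 0/4 = 0
  <chi_rho, chi_4> = (1/4)[1*(2)*conj(1) + 1*(0)*conj(-1) + 1*(0)*conj(-1) + 1*(2)*conj(1)]
      = (1/4)[(2) + (0) + (0) + (2)] = 4/4 = 1
Dimension check: dim(rho) = sum (mult * dim) = 1*1 + 0*1 + 0*1 + 1*1 = 2 = chi_rho(e) = 2.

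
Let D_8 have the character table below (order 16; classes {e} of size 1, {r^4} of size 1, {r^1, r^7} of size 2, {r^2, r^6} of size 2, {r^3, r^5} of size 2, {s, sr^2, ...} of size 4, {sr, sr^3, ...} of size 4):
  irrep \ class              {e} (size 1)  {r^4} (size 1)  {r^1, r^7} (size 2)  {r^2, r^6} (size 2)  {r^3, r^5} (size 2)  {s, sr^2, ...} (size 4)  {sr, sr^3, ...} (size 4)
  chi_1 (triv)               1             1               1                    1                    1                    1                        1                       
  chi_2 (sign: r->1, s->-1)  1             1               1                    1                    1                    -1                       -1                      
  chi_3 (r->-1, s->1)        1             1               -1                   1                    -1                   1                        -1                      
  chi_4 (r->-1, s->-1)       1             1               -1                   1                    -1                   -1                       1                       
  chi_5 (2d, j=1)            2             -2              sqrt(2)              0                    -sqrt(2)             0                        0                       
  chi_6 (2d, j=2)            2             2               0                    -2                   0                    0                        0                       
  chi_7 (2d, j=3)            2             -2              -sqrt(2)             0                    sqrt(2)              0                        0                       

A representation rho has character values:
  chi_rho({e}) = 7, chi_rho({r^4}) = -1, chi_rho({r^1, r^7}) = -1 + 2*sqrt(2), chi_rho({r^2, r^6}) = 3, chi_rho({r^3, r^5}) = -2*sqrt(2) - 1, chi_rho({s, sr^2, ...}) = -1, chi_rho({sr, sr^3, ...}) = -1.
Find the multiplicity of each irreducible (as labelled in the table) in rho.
Multiplicities: chi_1: 0, chi_2: 1, chi_3: 1, chi_4: 1, chi_5: 2, chi_6: 0, chi_7: 0.

Proof sketch: Use <chi_rho, chi> = (1/|G|) sum_C |C| * chi_rho(C) * conj(chi(C)) with |G| = 16 for each irreducible chi in the table:
  <chi_rho, chi_1> = (1/16)[1*(7)*conj(1) + 1*(-1)*conj(1) + 2*(-1 + 2*sqrt(2))*conj(1) + 2*(3)*conj(1) + 2*(-2*sqrt(2) - 1)*conj(1) + 4*(-1)*conj(1) + 4*(-1)*conj(1)]
      = (1/16)[(7) + (-1) + (-2 + 4*sqrt(2)) + (6) + (-4*sqrt(2) - 2) + (-4) + (-4)] = 0/16 = 0
  <chi_rho, chi_2> = (1/16)[1*(7)*conj(1) + 1*(-1)*conj(1) + 2*(-1 + 2*sqrt(2))*conj(1) + 2*(3)*conj(1) + 2*(-2*sqrt(2) - 1)*conj(1) + 4*(-1)*conj(-1) + 4*(-1)*conj(-1)]
      = (1/16)[(7) + (-1) + (-2 + 4*sqrt(2)) + (6) + (-4*sqrt(2) - 2) + (4) + (4)] = 16/16 = 1
  <chi_rho, chi_3> = (1/16)[1*(7)*conj(1) + 1*(-1)*conj(1) + 2*(-1 + 2*sqrt(2))*conj(-1) + 2*(3)*conj(1) + 2*(-2*sqrt(2) - 1)*conj(-1) + 4*(-1)*conj(1) + 4*(-1)*conj(-1)]
      = (1/16)[(7) + (-1) + (2 - 4*sqrt(2)) + (6) + (2 + 4*sqrt(2)) + (-4) + (4)] = 16/16 = 1
  <chi_rho, chi_4> = (1/16)[1*(7)*conj(1) + 1*(-1)*conj(1) + 2*(-1 + 2*sqrt(2))*conj(-1) + 2*(3)*conj(1) + 2*(-2*sqrt(2) - 1)*conj(-1) + 4*(-1)*conj(-1) + 4*(-1)*conj(1)]
      = (1/16)[(7) + (-1) + (2 - 4*sqrt(2)) + (6) + (2 + 4*sqrt(2)) + (4) + (-4)] = 16/16 = 1
  <chi_rho, chi_5> = (1/16)[1*(7)*conj(2) + 1*(-1)*conj(-2) + 2*(-1 + 2*sqrt(2))*conj(sqrt(2)) + 2*(3)*conj(0) + 2*(-2*sqrt(2) - 1)*conj(-sqrt(2)) + 4*(-1)*conj(0) + 4*(-1)*conj(0)]
      = (1/16)[(14) + (2) + (8 - 2*sqrt(2)) + (0) + (2*sqrt(2) + 8) + (0) + (0)] = 32/16 = 2
  <chi_rho, chi_6> = (1/16)[1*(7)*conj(2) + 1*(-1)*conj(2) + 2*(-1 + 2*sqrt(2))*conj(0) + 2*(3)*conj(-2) + 2*(-2*sqrt(2) - 1)*conj(0) + 4*(-1)*conj(0) + 4*(-1)*conj(0)]
      = (1/16)[(14) + (-2) + (0) + (-12) + (0) + (0) + (0)] = 0/16 = 0
  <chi_rho, chi_7> = (1/16)[1*(7)*conj(2) + 1*(-1)*conj(-2) + 2*(-1 + 2*sqrt(2))*conj(-sqrt(2)) + 2*(3)*conj(0) + 2*(-2*sqrt(2) - 1)*conj(sqrt(2)) + 4*(-1)*conj(0) + 4*(-1)*conj(0)]
      = (1/16)[(14) + (2) + (-8 + 2*sqrt(2)) + (0) + (-8 - 2*sqrt(2)) + (0) + (0)] = 0/16 = 0
Dimension check: dim(rho) = sum (mult * dim) = 0*1 + 1*1 + 1*1 + 1*1 + 2*2 + 0*2 + 0*2 = 7 = chi_rho(e) = 7.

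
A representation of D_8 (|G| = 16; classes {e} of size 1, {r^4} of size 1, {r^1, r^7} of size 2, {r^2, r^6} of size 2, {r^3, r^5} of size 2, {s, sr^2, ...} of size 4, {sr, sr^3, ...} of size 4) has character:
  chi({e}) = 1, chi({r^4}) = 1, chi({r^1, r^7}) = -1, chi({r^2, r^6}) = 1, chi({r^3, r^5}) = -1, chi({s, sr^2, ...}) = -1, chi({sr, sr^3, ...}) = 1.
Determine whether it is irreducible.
Irreducible: <chi, chi> = 1.

Working: <chi, chi> = (1/|G|) sum_C |C| * |chi(C)|^2 = (1/16)[1*|1|^2 + 1*|1|^2 + 2*|-1|^2 + 2*|1|^2 + 2*|-1|^2 + 4*|-1|^2 + 4*|1|^2]
  = (1/16)[(1) + (1) + (2) + (2) + (2) + (4) + (4)] = 16/16 = 1.
A character is irreducible iff <chi, chi> = 1, so this representation is irreducible.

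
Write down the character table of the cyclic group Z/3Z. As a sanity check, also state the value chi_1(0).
Character table of Z/3Z (irreps indexed chi_0,...,chi_2 with chi_k(m) = zeta_3^(k*m), zeta_3 = exp(2*pi*i/3)):
  irrep \ class  {0} (size 1)  {1} (size 1)    {2} (size 1)  
  chi_0          1             1               1             
  chi_1          1             exp(2*I*pi/3)   exp(-2*I*pi/3)
  chi_2          1             exp(-2*I*pi/3)  exp(2*I*pi/3) 

Spot check: chi_1(0) = zeta_3^(1*0) = zeta_3^0 = 1.

Reasoning: Z/3Z is abelian, so all 3 irreducible complex representations are 1-dimensional. They are given by chi_k(m) = zeta_3^(k*m) for k = 0,...,2. Row orthogonality: sum_m chi_k(m) conj(chi_l(m)) = 3 * [k = l].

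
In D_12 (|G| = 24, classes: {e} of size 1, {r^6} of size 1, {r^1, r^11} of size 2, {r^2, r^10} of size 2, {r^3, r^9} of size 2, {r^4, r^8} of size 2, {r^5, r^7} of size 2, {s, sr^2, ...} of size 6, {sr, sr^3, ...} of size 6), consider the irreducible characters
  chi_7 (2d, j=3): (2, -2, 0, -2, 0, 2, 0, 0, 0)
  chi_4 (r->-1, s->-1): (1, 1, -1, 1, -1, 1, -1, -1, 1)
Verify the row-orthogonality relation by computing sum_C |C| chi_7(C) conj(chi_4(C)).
Sum = 0; so <chi_7, chi_4> = 0 (distinct irreducibles are orthogonal).

Justification: Compute term by term over conjugacy classes (|C| * chi_7(C) * conj(chi_4(C))):
  1*(2)*conj(1) + 1*(-2)*conj(1) + 2*(0)*conj(-1) + 2*(-2)*conj(1) + 2*(0)*conj(-1) + 2*(2)*conj(1) + 2*(0)*conj(-1) + 6*(0)*conj(-1) + 6*(0)*conj(1)
  = (2) + (-2) + (0) + (-4) + (0) + (4) + (0) + (0) + (0)
  = 0.
Dividing by |G| = 24 gives 0/24 = 0, matching the row-orthogonality relation <chi_7, chi_4> = [chi_7 = chi_4].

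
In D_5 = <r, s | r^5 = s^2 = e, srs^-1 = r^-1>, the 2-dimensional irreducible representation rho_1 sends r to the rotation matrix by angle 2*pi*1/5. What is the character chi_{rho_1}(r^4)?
chi_{rho_1}(r^4) = 2*cos(2*pi*1*4/5) = -1/2 + sqrt(5)/2

Details: rho_1(r^4) is rotation by angle 2*pi*1*4/5, whose trace is 2*cos(2*pi*1*4/5) = -1/2 + sqrt(5)/2.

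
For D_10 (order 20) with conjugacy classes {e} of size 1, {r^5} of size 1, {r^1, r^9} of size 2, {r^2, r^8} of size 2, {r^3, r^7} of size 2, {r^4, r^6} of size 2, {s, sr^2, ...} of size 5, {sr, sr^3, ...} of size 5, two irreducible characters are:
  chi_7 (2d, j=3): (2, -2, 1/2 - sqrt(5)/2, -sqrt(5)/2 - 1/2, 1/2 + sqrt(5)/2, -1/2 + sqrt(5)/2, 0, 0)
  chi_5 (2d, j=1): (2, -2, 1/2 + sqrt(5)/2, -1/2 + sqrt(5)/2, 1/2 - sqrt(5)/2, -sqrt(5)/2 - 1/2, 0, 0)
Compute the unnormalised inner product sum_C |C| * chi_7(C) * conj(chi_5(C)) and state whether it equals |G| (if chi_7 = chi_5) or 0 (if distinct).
Sum = 0; so <chi_7, chi_5> = 0 (distinct irreducibles are orthogonal).

Compute term by term over conjugacy classes (|C| * chi_7(C) * conj(chi_5(C))):
  1*(2)*conj(2) + 1*(-2)*conj(-2) + 2*(1/2 - sqrt(5)/2)*conj(1/2 + sqrt(5)/2) + 2*(-sqrt(5)/2 - 1/2)*conj(-1/2 + sqrt(5)/2) + 2*(1/2 + sqrt(5)/2)*conj(1/2 - sqrt(5)/2) + 2*(-1/2 + sqrt(5)/2)*conj(-sqrt(5)/2 - 1/2) + 5*(0)*conj(0) + 5*(0)*conj(0)
  = (4) + (4) + (-2) + (-2) + (-2) + (-2) + (0) + (0)
  = 0.
Dividing by |G| = 20 gives 0/20 = 0, matching the row-orthogonality relation <chi_7, chi_5> = [chi_7 = chi_5].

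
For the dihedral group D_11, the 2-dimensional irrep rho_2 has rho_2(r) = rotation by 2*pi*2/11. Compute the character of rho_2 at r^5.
chi_{rho_2}(r^5) = 2*cos(2*pi*2*5/11) = 2*cos(2*pi/11)

Proof sketch: rho_2(r^5) is rotation by angle 2*pi*2*5/11, whose trace is 2*cos(2*pi*2*5/11) = 2*cos(2*pi/11).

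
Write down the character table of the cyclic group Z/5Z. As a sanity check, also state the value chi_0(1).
Character table of Z/5Z (irreps indexed chi_0,...,chi_4 with chi_k(m) = zeta_5^(k*m), zeta_5 = exp(2*pi*i/5)):
  irrep \ class  {0} (size 1)  {1} (size 1)    {2} (size 1)    {3} (size 1)    {4} (size 1)  
  chi_0          1             1               1               1               1             
  chi_1          1             exp(2*I*pi/5)   exp(4*I*pi/5)   exp(-4*I*pi/5)  exp(-2*I*pi/5)
  chi_2          1             exp(4*I*pi/5)   exp(-2*I*pi/5)  exp(2*I*pi/5)   exp(-4*I*pi/5)
  chi_3          1             exp(-4*I*pi/5)  exp(2*I*pi/5)   exp(-2*I*pi/5)  exp(4*I*pi/5) 
  chi_4          1             exp(-2*I*pi/5)  exp(-4*I*pi/5)  exp(4*I*pi/5)   exp(2*I*pi/5) 

Spot check: chi_0(1) = zeta_5^(0*1) = zeta_5^0 = 1.

Details: Z/5Z is abelian, so all 5 irreducible complex representations are 1-dimensional. They are given by chi_k(m) = zeta_5^(k*m) for k = 0,...,4. Row orthogonality: sum_m chi_k(m) conj(chi_l(m)) = 5 * [k = l].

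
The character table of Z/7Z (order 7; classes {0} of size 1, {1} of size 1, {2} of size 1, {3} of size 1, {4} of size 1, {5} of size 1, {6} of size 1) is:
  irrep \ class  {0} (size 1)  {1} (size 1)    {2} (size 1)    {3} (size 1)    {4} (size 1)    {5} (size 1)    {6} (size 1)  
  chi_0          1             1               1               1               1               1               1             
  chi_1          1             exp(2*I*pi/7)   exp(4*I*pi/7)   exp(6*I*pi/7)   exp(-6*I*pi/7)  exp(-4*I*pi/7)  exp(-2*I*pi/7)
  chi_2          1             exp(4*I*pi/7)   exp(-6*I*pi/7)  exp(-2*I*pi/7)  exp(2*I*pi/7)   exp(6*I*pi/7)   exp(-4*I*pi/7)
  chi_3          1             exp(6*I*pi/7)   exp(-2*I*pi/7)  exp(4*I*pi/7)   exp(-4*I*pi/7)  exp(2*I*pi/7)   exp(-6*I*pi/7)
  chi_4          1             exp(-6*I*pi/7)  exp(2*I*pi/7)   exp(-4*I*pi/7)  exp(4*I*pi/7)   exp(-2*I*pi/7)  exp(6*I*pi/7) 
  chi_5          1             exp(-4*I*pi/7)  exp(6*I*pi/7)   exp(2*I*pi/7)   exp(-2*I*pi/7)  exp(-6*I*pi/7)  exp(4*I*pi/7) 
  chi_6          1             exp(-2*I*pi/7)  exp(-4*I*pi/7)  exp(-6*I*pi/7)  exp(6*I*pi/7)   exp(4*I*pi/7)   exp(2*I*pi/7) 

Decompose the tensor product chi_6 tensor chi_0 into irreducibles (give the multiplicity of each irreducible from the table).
chi_6 tensor chi_0 = chi_6 (all other irreducibles have multiplicity 0).

Details: The character of a tensor product is the pointwise product (chi_6 * chi_0)(C) = chi_6(C) * chi_0(C):
  {0}: (1)*(1), {1}: (exp(-2*I*pi/7))*(1), {2}: (exp(-4*I*pi/7))*(1), {3}: (exp(-6*I*pi/7))*(1), {4}: (exp(6*I*pi/7))*(1), {5}: (exp(4*I*pi/7))*(1), {6}: (exp(2*I*pi/7))*(1)
so (chi_6 * chi_0) takes values
  {0} -> 1, {1} -> exp(-2*I*pi/7), {2} -> exp(-4*I*pi/7), {3} -> exp(-6*I*pi/7), {4} -> exp(6*I*pi/7), {5} -> exp(4*I*pi/7), {6} -> exp(2*I*pi/7).
Now take the inner product of this character with each irreducible chi from the table, <chi_6*chi_0, chi> = (1/7) sum_C |C| (chi_6*chi_0)(C) conj(chi(C)):
  <chi_6*chi_0, chi_0> = (1/7)[1*(1)*conj(1) + 1*(exp(-2*I*pi/7))*conj(1) + 1*(exp(-4*I*pi/7))*conj(1) + 1*(exp(-6*I*pi/7))*conj(1) + 1*(exp(6*I*pi/7))*conj(1) + 1*(exp(4*I*pi/7))*conj(1) + 1*(exp(2*I*pi/7))*conj(1)]
      = (1/7)[(1) + (exp(-2*I*pi/7)) + (exp(-4*I*pi/7)) + (exp(-6*I*pi/7)) + (exp(6*I*pi/7)) + (exp(4*I*pi/7)) + (exp(2*I*pi/7))] = 0/7 = 0
  <chi_6*chi_0, chi_1> = (1/7)[1*(1)*conj(1) + 1*(exp(-2*I*pi/7))*conj(exp(2*I*pi/7)) + 1*(exp(-4*I*pi/7))*conj(exp(4*I*pi/7)) + 1*(exp(-6*I*pi/7))*conj(exp(6*I*pi/7)) + 1*(exp(6*I*pi/7))*conj(exp(-6*I*pi/7)) + 1*(exp(4*I*pi/7))*conj(exp(-4*I*pi/7)) + 1*(exp(2*I*pi/7))*conj(exp(-2*I*pi/7))]
      = (1/7)[(1) + (exp(-4*I*pi/7)) + (exp(6*I*pi/7)) + (exp(2*I*pi/7)) + (exp(-2*I*pi/7)) + (exp(-6*I*pi/7)) + (exp(4*I*pi/7))] = 0/7 = 0
  <chi_6*chi_0, chi_2> = (1/7)[1*(1)*conj(1) + 1*(exp(-2*I*pi/7))*conj(exp(4*I*pi/7)) + 1*(exp(-4*I*pi/7))*conj(exp(-6*I*pi/7)) + 1*(exp(-6*I*pi/7))*conj(exp(-2*I*pi/7)) + 1*(exp(6*I*pi/7))*conj(exp(2*I*pi/7)) + 1*(exp(4*I*pi/7))*conj(exp(6*I*pi/7)) + 1*(exp(2*I*pi/7))*conj(exp(-4*I*pi/7))]
      = (1/7)[(1) + (exp(-6*I*pi/7)) + (exp(2*I*pi/7)) + (exp(-4*I*pi/7)) + (exp(4*I*pi/7)) + (exp(-2*I*pi/7)) + (exp(6*I*pi/7))] = 0/7 = 0
  <chi_6*chi_0, chi_3> = (1/7)[1*(1)*conj(1) + 1*(exp(-2*I*pi/7))*conj(exp(6*I*pi/7)) + 1*(exp(-4*I*pi/7))*conj(exp(-2*I*pi/7)) + 1*(exp(-6*I*pi/7))*conj(exp(4*I*pi/7)) + 1*(exp(6*I*pi/7))*conj(exp(-4*I*pi/7)) + 1*(exp(4*I*pi/7))*conj(exp(2*I*pi/7)) + 1*(exp(2*I*pi/7))*conj(exp(-6*I*pi/7))]
      = (1/7)[(1) + (exp(6*I*pi/7)) + (exp(-2*I*pi/7)) + (exp(4*I*pi/7)) + (exp(-4*I*pi/7)) + (exp(2*I*pi/7)) + (exp(-6*I*pi/7))] = 0/7 = 0
  <chi_6*chi_0, chi_4> = (1/7)[1*(1)*conj(1) + 1*(exp(-2*I*pi/7))*conj(exp(-6*I*pi/7)) + 1*(exp(-4*I*pi/7))*conj(exp(2*I*pi/7)) + 1*(exp(-6*I*pi/7))*conj(exp(-4*I*pi/7)) + 1*(exp(6*I*pi/7))*conj(exp(4*I*pi/7)) + 1*(exp(4*I*pi/7))*conj(exp(-2*I*pi/7)) + 1*(exp(2*I*pi/7))*conj(exp(6*I*pi/7))]
      = (1/7)[(1) + (exp(4*I*pi/7)) + (exp(-6*I*pi/7)) + (exp(-2*I*pi/7)) + (exp(2*I*pi/7)) + (exp(6*I*pi/7)) + (exp(-4*I*pi/7))] = 0/7 = 0
  <chi_6*chi_0, chi_5> = (1/7)[1*(1)*conj(1) + 1*(exp(-2*I*pi/7))*conj(exp(-4*I*pi/7)) + 1*(exp(-4*I*pi/7))*conj(exp(6*I*pi/7)) + 1*(exp(-6*I*pi/7))*conj(exp(2*I*pi/7)) + 1*(exp(6*I*pi/7))*conj(exp(-2*I*pi/7)) + 1*(exp(4*I*pi/7))*conj(exp(-6*I*pi/7)) + 1*(exp(2*I*pi/7))*conj(exp(4*I*pi/7))]
      = (1/7)[(1) + (exp(2*I*pi/7)) + (exp(4*I*pi/7)) + (exp(6*I*pi/7)) + (exp(-6*I*pi/7)) + (exp(-4*I*pi/7)) + (exp(-2*I*pi/7))] = 0/7 = 0
  <chi_6*chi_0, chi_6> = (1/7)[1*(1)*conj(1) + 1*(exp(-2*I*pi/7))*conj(exp(-2*I*pi/7)) + 1*(exp(-4*I*pi/7))*conj(exp(-4*I*pi/7)) + 1*(exp(-6*I*pi/7))*conj(exp(-6*I*pi/7)) + 1*(exp(6*I*pi/7))*conj(exp(6*I*pi/7)) + 1*(exp(4*I*pi/7))*conj(exp(4*I*pi/7)) + 1*(exp(2*I*pi/7))*conj(exp(2*I*pi/7))]
      = (1/7)[(1) + (1) + (1) + (1) + (1) + (1) + (1)] = 7/7 = 1
(Exp terms are combined using exp(i*s)*conj(exp(i*t)) = exp(i*(s-t)), and sums of them are collapsed using the identity that for every m > 1 the m distinct m-th roots of unity sum to 0, e.g. 1 + exp(2*I*pi/3) + exp(-2*I*pi/3) = 0.)
Hence the multiplicities are chi_6: 1. Dimension check: dim(chi_6)*dim(chi_0) = 1*1 = 1 and sum (mult * dim) = 1*1 = 1.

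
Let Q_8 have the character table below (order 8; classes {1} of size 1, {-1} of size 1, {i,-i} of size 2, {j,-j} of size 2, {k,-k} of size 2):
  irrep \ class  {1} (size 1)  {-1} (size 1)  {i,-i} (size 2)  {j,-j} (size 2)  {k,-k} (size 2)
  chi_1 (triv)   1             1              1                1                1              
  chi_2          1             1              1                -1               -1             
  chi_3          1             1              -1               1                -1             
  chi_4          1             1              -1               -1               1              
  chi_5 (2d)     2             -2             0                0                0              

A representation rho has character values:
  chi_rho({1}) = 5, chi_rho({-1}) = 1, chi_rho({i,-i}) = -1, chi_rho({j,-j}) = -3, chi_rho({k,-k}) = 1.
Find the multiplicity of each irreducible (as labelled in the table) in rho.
Multiplicities: chi_1: 0, chi_2: 1, chi_3: 0, chi_4: 2, chi_5: 1.

Derivation: Use <chi_rho, chi> = (1/|G|) sum_C |C| * chi_rho(C) * conj(chi(C)) with |G| = 8 for each irreducible chi in the table:
  <chi_rho, chi_1> = (1/8)[1*(5)*conj(1) + 1*(1)*conj(1) + 2*(-1)*conj(1) + 2*(-3)*conj(1) + 2*(1)*conj(1)]
      = (1/8)[(5) + (1) + (-2) + (-6) + (2)] = 0/8 = 0
  <chi_rho, chi_2> = (1/8)[1*(5)*conj(1) + 1*(1)*conj(1) + 2*(-1)*conj(1) + 2*(-3)*conj(-1) + 2*(1)*conj(-1)]
      = (1/8)[(5) + (1) + (-2) + (6) + (-2)] = 8/8 = 1
  <chi_rho, chi_3> = (1/8)[1*(5)*conj(1) + 1*(1)*conj(1) + 2*(-1)*conj(-1) + 2*(-3)*conj(1) + 2*(1)*conj(-1)]
      = (1/8)[(5) + (1) + (2) + (-6) + (-2)] = 0/8 = 0
  <chi_rho, chi_4> = (1/8)[1*(5)*conj(1) + 1*(1)*conj(1) + 2*(-1)*conj(-1) + 2*(-3)*conj(-1) + 2*(1)*conj(1)]
      = (1/8)[(5) + (1) + (2) + (6) + (2)] = 16/8 = 2
  <chi_rho, chi_5> = (1/8)[1*(5)*conj(2) + 1*(1)*conj(-2) + 2*(-1)*conj(0) + 2*(-3)*conj(0) + 2*(1)*conj(0)]
      = (1/8)[(10) + (-2) + (0) + (0) + (0)] = 8/8 = 1
Dimension check: dim(rho) = sum (mult * dim) = 0*1 + 1*1 + 0*1 + 2*1 + 1*2 = 5 = chi_rho(e) = 5.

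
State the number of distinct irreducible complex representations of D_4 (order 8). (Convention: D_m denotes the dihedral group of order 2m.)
5

The number of irreducible complex representations of a finite group equals its number of conjugacy classes. D_4 has 5 conjugacy classes (n/2 + 3 for n even), so D_4 (order 8) has exactly 5 irreducible complex representations.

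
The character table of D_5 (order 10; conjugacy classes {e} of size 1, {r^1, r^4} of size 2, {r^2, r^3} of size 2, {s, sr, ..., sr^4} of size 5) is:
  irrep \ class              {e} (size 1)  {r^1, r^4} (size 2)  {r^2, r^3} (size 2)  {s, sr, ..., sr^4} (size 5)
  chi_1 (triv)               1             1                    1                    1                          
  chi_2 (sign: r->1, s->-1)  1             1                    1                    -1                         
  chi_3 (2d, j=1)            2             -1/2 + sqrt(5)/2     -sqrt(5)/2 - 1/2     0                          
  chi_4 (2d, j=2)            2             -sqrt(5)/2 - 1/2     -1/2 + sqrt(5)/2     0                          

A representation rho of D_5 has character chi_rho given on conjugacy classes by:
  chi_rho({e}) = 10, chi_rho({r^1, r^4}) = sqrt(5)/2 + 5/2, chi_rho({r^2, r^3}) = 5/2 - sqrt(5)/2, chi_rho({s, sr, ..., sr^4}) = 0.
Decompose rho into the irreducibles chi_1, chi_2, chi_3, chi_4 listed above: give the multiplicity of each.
Multiplicities: chi_1: 2, chi_2: 2, chi_3: 2, chi_4: 1.

Derivation: Use <chi_rho, chi> = (1/|G|) sum_C |C| * chi_rho(C) * conj(chi(C)) with |G| = 10 for each irreducible chi in the table:
  <chi_rho, chi_1> = (1/10)[1*(10)*conj(1) + 2*(sqrt(5)/2 + 5/2)*conj(1) + 2*(5/2 - sqrt(5)/2)*conj(1) + 5*(0)*conj(1)]
      = (1/10)[(10) + (sqrt(5) + 5) + (5 - sqrt(5)) + (0)] = 20/10 = 2
  <chi_rho, chi_2> = (1/10)[1*(10)*conj(1) + 2*(sqrt(5)/2 + 5/2)*conj(1) + 2*(5/2 - sqrt(5)/2)*conj(1) + 5*(0)*conj(-1)]
      = (1/10)[(10) + (sqrt(5) + 5) + (5 - sqrt(5)) + (0)] = 20/10 = 2
  <chi_rho, chi_3> = (1/10)[1*(10)*conj(2) + 2*(sqrt(5)/2 + 5/2)*conj(-1/2 + sqrt(5)/2) + 2*(5/2 - sqrt(5)/2)*conj(-sqrt(5)/2 - 1/2) + 5*(0)*conj(0)]
      = (1/10)[(20) + (2*sqrt(5)) + (-2*sqrt(5)) + (0)] = 20/10 = 2
  <chi_rho, chi_4> = (1/10)[1*(10)*conj(2) + 2*(sqrt(5)/2 + 5/2)*conj(-sqrt(5)/2 - 1/2) + 2*(5/2 - sqrt(5)/2)*conj(-1/2 + sqrt(5)/2) + 5*(0)*conj(0)]
      = (1/10)[(20) + (-3*sqrt(5) - 5) + (-5 + 3*sqrt(5)) + (0)] = 10/10 = 1
Dimension check: dim(rho) = sum (mult * dim) = 2*1 + 2*1 + 2*2 + 1*2 = 10 = chi_rho(e) = 10.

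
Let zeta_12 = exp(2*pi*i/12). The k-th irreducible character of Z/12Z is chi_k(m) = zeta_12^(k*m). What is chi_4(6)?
chi_4(6) = zeta_12^24 = 1

Reasoning: chi_4(6) = zeta_12^(4*6) = zeta_12^24. Since zeta_12^12 = 1, this equals zeta_12^0 = exp(2*pi*i*0/12) = 1.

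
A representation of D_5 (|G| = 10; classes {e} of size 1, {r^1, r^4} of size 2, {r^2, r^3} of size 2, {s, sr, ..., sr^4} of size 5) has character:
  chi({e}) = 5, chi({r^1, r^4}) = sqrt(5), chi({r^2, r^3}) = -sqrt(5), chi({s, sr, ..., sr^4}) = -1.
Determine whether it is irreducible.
Not irreducible (reducible): <chi, chi> = 5 > 1.

Proof sketch: <chi, chi> = (1/|G|) sum_C |C| * |chi(C)|^2 = (1/10)[1*|5|^2 + 2*|sqrt(5)|^2 + 2*|-sqrt(5)|^2 + 5*|-1|^2]
  = (1/10)[(25) + (10) + (10) + (5)] = 50/10 = 5.
A character is irreducible iff <chi, chi> = 1, so this representation is reducible.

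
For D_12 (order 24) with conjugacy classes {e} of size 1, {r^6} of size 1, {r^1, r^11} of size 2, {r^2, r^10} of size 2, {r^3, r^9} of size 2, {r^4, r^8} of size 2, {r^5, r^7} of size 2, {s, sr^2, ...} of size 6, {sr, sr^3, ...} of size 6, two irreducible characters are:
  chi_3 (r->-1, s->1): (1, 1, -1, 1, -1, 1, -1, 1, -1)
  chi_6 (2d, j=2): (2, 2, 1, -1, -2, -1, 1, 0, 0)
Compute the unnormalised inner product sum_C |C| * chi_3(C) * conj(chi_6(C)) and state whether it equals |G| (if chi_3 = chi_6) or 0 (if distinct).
Sum = 0; so <chi_3, chi_6> = 0 (distinct irreducibles are orthogonal).

Argument: Compute term by term over conjugacy classes (|C| * chi_3(C) * conj(chi_6(C))):
  1*(1)*conj(2) + 1*(1)*conj(2) + 2*(-1)*conj(1) + 2*(1)*conj(-1) + 2*(-1)*conj(-2) + 2*(1)*conj(-1) + 2*(-1)*conj(1) + 6*(1)*conj(0) + 6*(-1)*conj(0)
  = (2) + (2) + (-2) + (-2) + (4) + (-2) + (-2) + (0) + (0)
  = 0.
Dividing by |G| = 24 gives 0/24 = 0, matching the row-orthogonality relation <chi_3, chi_6> = [chi_3 = chi_6].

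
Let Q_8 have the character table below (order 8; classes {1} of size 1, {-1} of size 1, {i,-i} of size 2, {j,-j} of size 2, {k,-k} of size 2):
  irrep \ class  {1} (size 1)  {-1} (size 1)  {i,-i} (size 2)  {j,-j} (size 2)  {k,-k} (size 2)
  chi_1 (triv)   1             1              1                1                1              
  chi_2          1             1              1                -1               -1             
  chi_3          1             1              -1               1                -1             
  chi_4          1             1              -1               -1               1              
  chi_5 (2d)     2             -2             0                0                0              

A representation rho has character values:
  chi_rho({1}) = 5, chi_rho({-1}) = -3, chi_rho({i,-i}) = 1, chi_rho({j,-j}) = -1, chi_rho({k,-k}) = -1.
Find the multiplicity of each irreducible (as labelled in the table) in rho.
Multiplicities: chi_1: 0, chi_2: 1, chi_3: 0, chi_4: 0, chi_5: 2.

Explanation: Use <chi_rho, chi> = (1/|G|) sum_C |C| * chi_rho(C) * conj(chi(C)) with |G| = 8 for each irreducible chi in the table:
  <chi_rho, chi_1> = (1/8)[1*(5)*conj(1) + 1*(-3)*conj(1) + 2*(1)*conj(1) + 2*(-1)*conj(1) + 2*(-1)*conj(1)]
      = (1/8)[(5) + (-3) + (2) + (-2) + (-2)] = 0/8 = 0
  <chi_rho, chi_2> = (1/8)[1*(5)*conj(1) + 1*(-3)*conj(1) + 2*(1)*conj(1) + 2*(-1)*conj(-1) + 2*(-1)*conj(-1)]
      = (1/8)[(5) + (-3) + (2) + (2) + (2)] = 8/8 = 1
  <chi_rho, chi_3> = (1/8)[1*(5)*conj(1) + 1*(-3)*conj(1) + 2*(1)*conj(-1) + 2*(-1)*conj(1) + 2*(-1)*conj(-1)]
      = (1/8)[(5) + (-3) + (-2) + (-2) + (2)] = 0/8 = 0
  <chi_rho, chi_4> = (1/8)[1*(5)*conj(1) + 1*(-3)*conj(1) + 2*(1)*conj(-1) + 2*(-1)*conj(-1) + 2*(-1)*conj(1)]
      = (1/8)[(5) + (-3) + (-2) + (2) + (-2)] = 0/8 = 0
  <chi_rho, chi_5> = (1/8)[1*(5)*conj(2) + 1*(-3)*conj(-2) + 2*(1)*conj(0) + 2*(-1)*conj(0) + 2*(-1)*conj(0)]
      = (1/8)[(10) + (6) + (0) + (0) + (0)] = 16/8 = 2
Dimension check: dim(rho) = sum (mult * dim) = 0*1 + 1*1 + 0*1 + 0*1 + 2*2 = 5 = chi_rho(e) = 5.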